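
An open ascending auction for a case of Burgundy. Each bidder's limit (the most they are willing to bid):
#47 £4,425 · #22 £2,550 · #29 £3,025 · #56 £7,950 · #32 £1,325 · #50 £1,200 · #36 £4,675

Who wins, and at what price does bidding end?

Ascending (English) auction: the price rises until one bidder remains; the winner pays the price at which the last rival dropped out.
Limits ranked: 7,950 (#56) > 4,675 (#36) > 4,425 (#47) > 3,025 (#29) > 2,550 (#22) > 1,325 (#32) > …
Once the price passes £4,675, only #56 is left; the hammer falls at #36's limit of £4,675.

#56 wins at £4,675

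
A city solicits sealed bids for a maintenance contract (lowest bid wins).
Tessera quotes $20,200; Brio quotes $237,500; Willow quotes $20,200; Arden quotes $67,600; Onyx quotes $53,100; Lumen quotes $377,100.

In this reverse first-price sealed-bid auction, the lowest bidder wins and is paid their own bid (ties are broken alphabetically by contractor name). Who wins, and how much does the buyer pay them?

Sorting bids: 20,200 (Tessera) < 20,200 (Willow) < 53,100 (Onyx) < 67,600 (Arden) < 237,500 (Brio) < 377,100 (Lumen)
Tessera and Willow tie at $20,200; tie-break gives it to Tessera.
First-price: Tessera is paid what they bid, $20,200.

Tessera is paid $20,200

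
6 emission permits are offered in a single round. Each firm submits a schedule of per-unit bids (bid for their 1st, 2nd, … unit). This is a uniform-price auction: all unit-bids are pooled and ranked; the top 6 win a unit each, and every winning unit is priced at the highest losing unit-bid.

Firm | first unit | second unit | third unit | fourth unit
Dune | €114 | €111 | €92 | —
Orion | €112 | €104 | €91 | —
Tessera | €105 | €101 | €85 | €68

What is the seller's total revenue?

Total revenue: €552

Merging the schedules and taking the best 6: 114 (Dune-1), 112 (Orion-1), 111 (Dune-2), 105 (Tessera-1), 104 (Orion-2), 101 (Tessera-2)
Highest rejected unit-bid = €92.
Allocation: Dune 2, Orion 2, Tessera 2. Every unit priced at €92.
Revenue = 6 × 92 = €552.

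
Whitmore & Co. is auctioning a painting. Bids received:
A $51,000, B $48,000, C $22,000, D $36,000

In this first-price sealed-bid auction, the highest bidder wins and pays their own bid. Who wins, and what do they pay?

Bids in order: 51,000 (A) > 48,000 (B) > 36,000 (D) > 22,000 (C)
First-price: A pays what they bid, $51,000.

A pays $51,000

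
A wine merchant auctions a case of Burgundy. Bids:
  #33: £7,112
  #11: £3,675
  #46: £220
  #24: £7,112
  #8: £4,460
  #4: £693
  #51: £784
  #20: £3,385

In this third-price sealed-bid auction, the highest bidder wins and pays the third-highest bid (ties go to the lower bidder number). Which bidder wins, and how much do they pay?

Bids in order: 7,112 (#24) > 7,112 (#33) > 4,460 (#8) > 3,675 (#11) > 3,385 (#20) > 784 (#51) > …
#24 and #33 tie at £7,112; tie-break gives it to #24.
#24 wins; payment is bid #3 in the ranking = £4,460.

#24 pays £4,460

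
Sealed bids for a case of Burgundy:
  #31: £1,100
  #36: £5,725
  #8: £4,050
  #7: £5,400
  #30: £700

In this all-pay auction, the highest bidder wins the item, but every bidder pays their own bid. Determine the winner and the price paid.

Sorting bids: 5,725 (#36) > 5,400 (#7) > 4,050 (#8) > 1,100 (#31) > 700 (#30)
#36 is highest and takes the item; every bidder forfeits their bid.

#36 pays £5,725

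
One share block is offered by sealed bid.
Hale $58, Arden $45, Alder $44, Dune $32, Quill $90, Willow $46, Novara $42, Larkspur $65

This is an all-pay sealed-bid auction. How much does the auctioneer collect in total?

Bids in order: 90 (Quill) > 65 (Larkspur) > 58 (Hale) > 46 (Willow) > 45 (Arden) > 44 (Alder) > …
Quill wins with the top bid; all bids are sunk regardless.
Every bidder forfeits their bid regardless of winning.
Revenue = 58 + 45 + 44 + 32 + 90 + 46 + 42 + 65 = $422.

Total revenue: $422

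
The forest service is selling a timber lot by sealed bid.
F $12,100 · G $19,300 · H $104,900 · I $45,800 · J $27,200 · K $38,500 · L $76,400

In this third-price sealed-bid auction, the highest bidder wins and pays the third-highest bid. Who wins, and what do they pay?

H pays $45,800

Rule: the highest bidder wins and pays the third-highest bid.
Bids in order: 104,900 (H) > 76,400 (L) > 45,800 (I) > 38,500 (K) > 27,200 (J) > 19,300 (G) > …
H is highest; pays the third-highest bid, $45,800.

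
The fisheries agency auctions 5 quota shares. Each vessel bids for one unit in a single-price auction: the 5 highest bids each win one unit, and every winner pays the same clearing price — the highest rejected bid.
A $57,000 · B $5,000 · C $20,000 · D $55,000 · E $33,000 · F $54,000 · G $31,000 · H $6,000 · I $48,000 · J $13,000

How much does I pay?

I pays $31,000

Ordering the bids: 57,000 (A), 55,000 (D), 54,000 (F), 48,000 (I), 33,000 (E), 31,000 (G), 20,000 (C), …
Top 5: A, D, F, I, E.
Highest unsuccessful bid: $31,000 → clearing price.
I wins → pays $31,000.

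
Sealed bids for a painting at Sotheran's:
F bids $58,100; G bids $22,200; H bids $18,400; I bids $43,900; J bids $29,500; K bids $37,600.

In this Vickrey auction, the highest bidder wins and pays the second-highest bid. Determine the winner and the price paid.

Vickrey auction: the highest bidder wins and pays the second-highest bid.
Bids ranked: 58,100 (F) > 43,900 (I) > 37,600 (K) > 29,500 (J) > 22,200 (G) > 18,400 (H)
F wins with the highest bid; price is set by the runner-up at $43,900.

F pays $43,900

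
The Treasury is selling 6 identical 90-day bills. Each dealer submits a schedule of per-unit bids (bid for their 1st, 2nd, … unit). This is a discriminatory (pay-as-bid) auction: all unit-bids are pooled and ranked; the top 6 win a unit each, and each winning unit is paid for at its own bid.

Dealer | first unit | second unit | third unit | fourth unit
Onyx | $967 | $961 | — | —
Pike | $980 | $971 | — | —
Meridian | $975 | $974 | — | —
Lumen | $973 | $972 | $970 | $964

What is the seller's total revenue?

Total revenue: $5,845

All unit-bids, highest first — top 6: 980 (Pike-1), 975 (Meridian-1), 974 (Meridian-2), 973 (Lumen-1), 972 (Lumen-2), 971 (Pike-2)
Next rejected bid: $970 (not a price — pay-as-bid).
Each winning unit pays its own bid.
Revenue = 980 + 975 + 974 + 973 + 972 + 971 = $5,845.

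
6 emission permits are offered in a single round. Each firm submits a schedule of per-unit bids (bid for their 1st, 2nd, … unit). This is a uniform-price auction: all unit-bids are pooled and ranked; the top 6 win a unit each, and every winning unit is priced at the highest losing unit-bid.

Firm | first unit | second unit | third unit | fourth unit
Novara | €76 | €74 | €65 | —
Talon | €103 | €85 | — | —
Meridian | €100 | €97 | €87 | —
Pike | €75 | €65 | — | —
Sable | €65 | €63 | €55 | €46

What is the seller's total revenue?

All unit-bids, highest first — top 6: 103 (Talon-1), 100 (Meridian-1), 97 (Meridian-2), 87 (Meridian-3), 85 (Talon-2), 76 (Novara-1)
Highest rejected unit-bid = €75.
Allocation: Meridian 3, Novara 1, Talon 2. Every unit priced at €75.
Revenue = 6 × 75 = €450.

Total revenue: €450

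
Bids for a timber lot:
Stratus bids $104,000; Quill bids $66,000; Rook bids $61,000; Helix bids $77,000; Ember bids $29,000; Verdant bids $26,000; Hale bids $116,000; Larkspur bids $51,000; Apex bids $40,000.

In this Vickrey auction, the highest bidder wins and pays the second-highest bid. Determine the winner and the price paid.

Hale pays $104,000

Sorting bids: 116,000 (Hale) > 104,000 (Stratus) > 77,000 (Helix) > 66,000 (Quill) > 61,000 (Rook) > 51,000 (Larkspur) > …
Hale is highest; pays the second-highest bid, $104,000.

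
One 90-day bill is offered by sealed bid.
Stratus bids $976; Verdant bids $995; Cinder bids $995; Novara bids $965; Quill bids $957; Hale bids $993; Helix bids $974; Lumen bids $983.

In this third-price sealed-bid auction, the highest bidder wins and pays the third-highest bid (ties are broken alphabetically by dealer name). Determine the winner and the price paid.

Rule: the highest bidder wins and pays the third-highest bid.
Bids ranked: 995 (Cinder) > 995 (Verdant) > 993 (Hale) > 983 (Lumen) > 976 (Stratus) > 974 (Helix) > …
Tie at $995 → Cinder wins by tie-break.
Cinder is highest; pays the third-highest bid, $993.

Cinder pays $993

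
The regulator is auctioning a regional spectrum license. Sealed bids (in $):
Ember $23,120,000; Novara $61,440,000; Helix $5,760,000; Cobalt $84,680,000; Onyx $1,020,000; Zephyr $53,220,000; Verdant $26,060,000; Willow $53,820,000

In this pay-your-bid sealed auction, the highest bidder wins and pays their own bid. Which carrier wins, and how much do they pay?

Rule: the highest bidder wins and pays their own bid.
Bids ranked: 84,680,000 (Cobalt) > 61,440,000 (Novara) > 53,820,000 (Willow) > 53,220,000 (Zephyr) > 26,060,000 (Verdant) > 23,120,000 (Ember) > …
First-price: Cobalt pays what they bid, $84,680,000.

Cobalt pays $84,680,000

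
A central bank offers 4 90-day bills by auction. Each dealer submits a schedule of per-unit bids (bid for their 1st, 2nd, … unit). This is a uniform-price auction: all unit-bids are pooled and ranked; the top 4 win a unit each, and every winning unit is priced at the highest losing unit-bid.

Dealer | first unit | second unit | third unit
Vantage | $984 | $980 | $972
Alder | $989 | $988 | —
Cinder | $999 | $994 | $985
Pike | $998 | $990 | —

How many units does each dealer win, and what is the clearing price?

All unit-bids, highest first — top 4: 999 (Cinder-1), 998 (Pike-1), 994 (Cinder-2), 990 (Pike-2)
The (k+1)-th unit-bid is $989.
Allocation: Cinder 2, Pike 2.

Cinder 2, Pike 2; clearing price $989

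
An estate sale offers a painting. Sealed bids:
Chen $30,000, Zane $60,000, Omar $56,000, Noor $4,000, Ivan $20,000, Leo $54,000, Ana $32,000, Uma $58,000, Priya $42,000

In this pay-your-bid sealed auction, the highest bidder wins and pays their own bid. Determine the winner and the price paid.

Pay-your-bid sealed auction: the highest bidder wins and pays their own bid.
Sorting bids: 60,000 (Zane) > 58,000 (Uma) > 56,000 (Omar) > 54,000 (Leo) > 42,000 (Priya) > 32,000 (Ana) > …
Zane has the highest bid and pays exactly that: $60,000.

Zane pays $60,000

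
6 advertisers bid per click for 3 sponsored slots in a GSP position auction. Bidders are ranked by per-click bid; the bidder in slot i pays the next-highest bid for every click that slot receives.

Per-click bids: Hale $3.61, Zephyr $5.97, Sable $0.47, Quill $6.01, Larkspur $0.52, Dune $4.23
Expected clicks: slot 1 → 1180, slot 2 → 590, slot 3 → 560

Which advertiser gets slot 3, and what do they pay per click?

Sorting advertisers: $6.01 (Quill) > $5.97 (Zephyr) > $4.23 (Dune) > $3.61 (Hale) > …
Slot 3 goes to the third-ranked bidder, Dune, who pays the next bid down: $3.61/click.

Dune; $3.61 per click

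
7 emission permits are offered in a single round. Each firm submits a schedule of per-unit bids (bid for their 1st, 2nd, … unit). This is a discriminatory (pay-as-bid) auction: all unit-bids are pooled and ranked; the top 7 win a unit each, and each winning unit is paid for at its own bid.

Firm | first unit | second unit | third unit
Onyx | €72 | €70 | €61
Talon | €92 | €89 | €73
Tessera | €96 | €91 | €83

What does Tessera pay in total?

Merging the schedules and taking the best 7: 96 (Tessera-1), 92 (Talon-1), 91 (Tessera-2), 89 (Talon-2), 83 (Tessera-3), 73 (Talon-3), 72 (Onyx-1)
Next rejected bid: €70 (not a price — pay-as-bid).
Tessera's winning unit-bids: 96 + 91 + 83 = €270.

Tessera pays €270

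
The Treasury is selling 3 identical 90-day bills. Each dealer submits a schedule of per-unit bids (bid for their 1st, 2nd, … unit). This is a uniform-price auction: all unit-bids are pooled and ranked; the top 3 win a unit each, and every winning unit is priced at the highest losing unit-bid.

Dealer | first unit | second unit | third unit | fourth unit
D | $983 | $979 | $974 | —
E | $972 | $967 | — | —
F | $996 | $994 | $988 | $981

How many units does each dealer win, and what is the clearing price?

Pooled unit-bids ranked (top 3): 996 (F-1), 994 (F-2), 988 (F-3)
First bid not allocated: $983.
Allocation: F 3.

F 3; clearing price $983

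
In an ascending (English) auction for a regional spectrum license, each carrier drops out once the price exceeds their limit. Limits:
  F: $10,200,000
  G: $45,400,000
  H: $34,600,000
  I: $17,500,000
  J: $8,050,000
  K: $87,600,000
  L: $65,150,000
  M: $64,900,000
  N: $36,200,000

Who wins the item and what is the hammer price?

K wins at $65,150,000

Rule: the price rises until one bidder remains; the winner pays the price at which the last rival dropped out.
Sorting limits: 87,600,000 (K) > 65,150,000 (L) > 64,900,000 (M) > 45,400,000 (G) > 36,200,000 (N) > 34,600,000 (H) > …
L is the last rival to drop out, at $65,150,000; K remains and wins at that price.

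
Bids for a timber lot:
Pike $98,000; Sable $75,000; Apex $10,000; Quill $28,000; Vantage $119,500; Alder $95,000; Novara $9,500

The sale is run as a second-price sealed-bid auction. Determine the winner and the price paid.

Vantage pays $98,000

Sorting bids: 119,500 (Vantage) > 98,000 (Pike) > 95,000 (Alder) > 75,000 (Sable) > 28,000 (Quill) > 10,000 (Apex) > …
Second-price: Vantage pays Pike's bid of $98,000.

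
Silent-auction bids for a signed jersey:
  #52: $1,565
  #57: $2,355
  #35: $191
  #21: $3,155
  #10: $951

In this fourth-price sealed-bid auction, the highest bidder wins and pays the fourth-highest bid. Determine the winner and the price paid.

Sorting bids: 3,155 (#21) > 2,355 (#57) > 1,565 (#52) > 951 (#10) > 191 (#35)
#21 wins; payment is bid #4 in the ranking = $951.

#21 pays $951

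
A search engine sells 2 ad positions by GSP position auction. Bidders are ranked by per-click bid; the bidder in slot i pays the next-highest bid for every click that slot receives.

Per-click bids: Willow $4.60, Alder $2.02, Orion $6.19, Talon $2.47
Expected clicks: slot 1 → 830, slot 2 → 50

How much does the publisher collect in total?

Total revenue: $3941.50

Sorting advertisers: $6.19 (Orion) > $4.60 (Willow) > $2.47 (Talon) > …
Slot 1: Orion pays $4.60 × 830 = $3818.00
Slot 2: Willow pays $2.47 × 50 = $123.50
Total = $3941.50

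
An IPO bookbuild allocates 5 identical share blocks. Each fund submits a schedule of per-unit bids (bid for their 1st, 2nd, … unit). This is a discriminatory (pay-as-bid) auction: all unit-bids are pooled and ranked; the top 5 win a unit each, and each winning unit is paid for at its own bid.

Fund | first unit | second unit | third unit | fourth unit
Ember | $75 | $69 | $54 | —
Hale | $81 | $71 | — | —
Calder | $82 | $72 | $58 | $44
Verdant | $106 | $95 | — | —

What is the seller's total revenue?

Total revenue: $439

All unit-bids, highest first — top 5: 106 (Verdant-1), 95 (Verdant-2), 82 (Calder-1), 81 (Hale-1), 75 (Ember-1)
Next rejected bid: $72 (not a price — pay-as-bid).
Each winning unit pays its own bid.
Revenue = 106 + 95 + 82 + 81 + 75 = $439.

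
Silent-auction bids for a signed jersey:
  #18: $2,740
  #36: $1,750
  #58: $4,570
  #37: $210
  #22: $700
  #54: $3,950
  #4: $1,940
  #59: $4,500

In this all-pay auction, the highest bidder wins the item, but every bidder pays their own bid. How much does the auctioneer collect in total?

Bids in order: 4,570 (#58) > 4,500 (#59) > 3,950 (#54) > 2,740 (#18) > 1,940 (#4) > 1,750 (#36) > …
#58 wins with the top bid; all bids are sunk regardless.
Every bidder forfeits their bid regardless of winning.
Revenue = 2,740 + 1,750 + 4,570 + 210 + 700 + 3,950 + 1,940 + 4,500 = $20,360.

Total revenue: $20,360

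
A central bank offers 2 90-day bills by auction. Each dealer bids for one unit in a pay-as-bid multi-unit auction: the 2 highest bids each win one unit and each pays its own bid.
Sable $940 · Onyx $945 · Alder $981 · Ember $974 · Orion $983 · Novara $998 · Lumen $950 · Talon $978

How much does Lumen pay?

Lumen pays $0

Sorting: 998 (Novara), 983 (Orion), 981 (Alder), 978 (Talon), …
Winners (2 units): Novara, Orion.
Lumen does not win → $0.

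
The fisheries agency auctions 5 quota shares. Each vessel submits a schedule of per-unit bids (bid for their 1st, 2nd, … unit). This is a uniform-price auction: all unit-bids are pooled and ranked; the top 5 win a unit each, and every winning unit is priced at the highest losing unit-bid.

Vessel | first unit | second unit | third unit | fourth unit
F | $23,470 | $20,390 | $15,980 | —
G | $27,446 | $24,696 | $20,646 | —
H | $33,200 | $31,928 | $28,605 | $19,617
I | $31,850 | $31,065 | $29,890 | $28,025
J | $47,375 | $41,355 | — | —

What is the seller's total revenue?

All unit-bids, highest first — top 5: 47,375 (J-1), 41,355 (J-2), 33,200 (H-1), 31,928 (H-2), 31,850 (I-1)
The (k+1)-th unit-bid is $31,065.
Allocation: H 2, I 1, J 2. Every unit priced at $31,065.
Revenue = 5 × 31,065 = $155,325.

Total revenue: $155,325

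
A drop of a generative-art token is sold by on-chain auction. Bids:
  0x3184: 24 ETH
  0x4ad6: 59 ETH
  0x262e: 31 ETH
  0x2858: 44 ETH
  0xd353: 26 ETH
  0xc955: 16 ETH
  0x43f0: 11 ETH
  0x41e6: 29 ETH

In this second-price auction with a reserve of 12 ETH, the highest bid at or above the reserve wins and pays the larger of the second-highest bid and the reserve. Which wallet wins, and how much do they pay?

Second-price auction with a reserve of 12 ETH: the highest bid at or above the reserve wins and pays the larger of the second-highest bid and the reserve.
Bids in order: 59 (0x4ad6) > 44 (0x2858) > 31 (0x262e) > 29 (0x41e6) > 26 (0xd353) > 24 (0x3184) > …
0x4ad6 has the top bid at or above the reserve (59 ETH).
Second-highest bid 44 ETH exceeds the reserve 12 ETH → payment 44 ETH.

0x4ad6 pays 44 ETH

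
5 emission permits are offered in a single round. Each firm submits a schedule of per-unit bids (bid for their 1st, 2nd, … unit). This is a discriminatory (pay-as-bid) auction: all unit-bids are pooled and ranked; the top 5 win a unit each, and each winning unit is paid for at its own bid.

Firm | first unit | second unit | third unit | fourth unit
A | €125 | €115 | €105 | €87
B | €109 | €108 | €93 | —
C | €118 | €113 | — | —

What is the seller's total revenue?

Merging the schedules and taking the best 5: 125 (A-1), 118 (C-1), 115 (A-2), 113 (C-2), 109 (B-1)
Next rejected bid: €108 (not a price — pay-as-bid).
Each winning unit pays its own bid.
Revenue = 125 + 118 + 115 + 113 + 109 = €580.

Total revenue: €580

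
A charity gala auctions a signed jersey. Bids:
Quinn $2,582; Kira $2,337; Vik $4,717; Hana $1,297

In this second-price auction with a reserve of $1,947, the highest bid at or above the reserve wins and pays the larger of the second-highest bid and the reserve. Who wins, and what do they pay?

Rule: the highest bid at or above the reserve wins and pays the larger of the second-highest bid and the reserve.
Sorting bids: 4,717 (Vik) > 2,582 (Quinn) > 2,337 (Kira) > 1,297 (Hana)
Vik has the top bid at or above the reserve ($4,717).
Second-highest bid $2,582 exceeds the reserve $1,947 → payment $2,582.

Vik pays $2,582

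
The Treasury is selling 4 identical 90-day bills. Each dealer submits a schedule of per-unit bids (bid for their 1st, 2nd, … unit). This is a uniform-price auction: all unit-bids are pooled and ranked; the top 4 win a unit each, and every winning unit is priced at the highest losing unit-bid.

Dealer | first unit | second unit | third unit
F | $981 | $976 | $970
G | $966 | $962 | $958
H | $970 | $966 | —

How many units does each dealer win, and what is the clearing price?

F 3, H 1; clearing price $966

Merging the schedules and taking the best 4: 981 (F-1), 976 (F-2), 970 (F-3), 970 (H-1)
First bid not allocated: $966.
Allocation: F 3, H 1.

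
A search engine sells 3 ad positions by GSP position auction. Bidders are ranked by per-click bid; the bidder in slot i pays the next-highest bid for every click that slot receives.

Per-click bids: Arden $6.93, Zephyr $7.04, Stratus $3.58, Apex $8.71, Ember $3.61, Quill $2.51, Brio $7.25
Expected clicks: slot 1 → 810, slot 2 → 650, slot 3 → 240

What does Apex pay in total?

Ranked by bid: $8.71 (Apex) > $7.25 (Brio) > $7.04 (Zephyr) > $6.93 (Arden) > …
Apex holds slot 1 → pays next bid $7.25 × 810 clicks = $5872.50.

Apex pays $5872.50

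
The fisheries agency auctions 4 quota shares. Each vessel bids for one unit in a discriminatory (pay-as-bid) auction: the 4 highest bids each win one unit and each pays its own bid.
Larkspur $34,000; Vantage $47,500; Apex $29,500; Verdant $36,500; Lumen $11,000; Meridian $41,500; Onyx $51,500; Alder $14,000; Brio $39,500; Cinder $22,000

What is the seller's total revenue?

Total revenue: $180,000

Bids ranked high→low: 51,500 (Onyx), 47,500 (Vantage), 41,500 (Meridian), 39,500 (Brio), 36,500 (Verdant), 34,000 (Larkspur), …
The 4 highest are Onyx, Vantage, Meridian, Brio.
Total revenue = 51,500 + 47,500 + 41,500 + 39,500 = $180,000.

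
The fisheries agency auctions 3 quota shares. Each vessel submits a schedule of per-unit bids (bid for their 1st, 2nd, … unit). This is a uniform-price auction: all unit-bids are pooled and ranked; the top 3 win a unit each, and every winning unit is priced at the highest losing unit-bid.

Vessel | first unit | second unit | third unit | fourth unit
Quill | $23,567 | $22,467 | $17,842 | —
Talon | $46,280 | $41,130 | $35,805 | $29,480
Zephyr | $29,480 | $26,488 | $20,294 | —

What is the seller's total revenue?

Total revenue: $88,440

Merging the schedules and taking the best 3: 46,280 (Talon-1), 41,130 (Talon-2), 35,805 (Talon-3)
Highest rejected unit-bid = $29,480.
Allocation: Talon 3. Every unit priced at $29,480.
Revenue = 3 × 29,480 = $88,440.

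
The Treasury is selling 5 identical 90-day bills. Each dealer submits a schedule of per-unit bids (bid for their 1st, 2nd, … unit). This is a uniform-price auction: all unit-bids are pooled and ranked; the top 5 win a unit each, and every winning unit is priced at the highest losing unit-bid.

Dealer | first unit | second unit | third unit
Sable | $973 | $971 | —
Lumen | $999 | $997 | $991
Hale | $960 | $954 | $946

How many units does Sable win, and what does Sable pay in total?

All unit-bids, highest first — top 5: 999 (Lumen-1), 997 (Lumen-2), 991 (Lumen-3), 973 (Sable-1), 971 (Sable-2)
Highest rejected unit-bid = $960.
Sable wins 2 unit(s) at $960 each.

Sable: 2 units, pays $1,920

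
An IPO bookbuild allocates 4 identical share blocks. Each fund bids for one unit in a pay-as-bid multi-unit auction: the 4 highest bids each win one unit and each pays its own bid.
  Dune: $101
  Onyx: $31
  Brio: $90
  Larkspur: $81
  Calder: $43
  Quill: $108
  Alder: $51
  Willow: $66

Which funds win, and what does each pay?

Ordering the bids: 108 (Quill), 101 (Dune), 90 (Brio), 81 (Larkspur), 66 (Willow), 51 (Alder), …
Top 4: Quill, Dune, Brio, Larkspur.
Each winner pays its own bid: Quill $108, Dune $101, Brio $90, Larkspur $81.

Quill $108, Dune $101, Brio $90, Larkspur $81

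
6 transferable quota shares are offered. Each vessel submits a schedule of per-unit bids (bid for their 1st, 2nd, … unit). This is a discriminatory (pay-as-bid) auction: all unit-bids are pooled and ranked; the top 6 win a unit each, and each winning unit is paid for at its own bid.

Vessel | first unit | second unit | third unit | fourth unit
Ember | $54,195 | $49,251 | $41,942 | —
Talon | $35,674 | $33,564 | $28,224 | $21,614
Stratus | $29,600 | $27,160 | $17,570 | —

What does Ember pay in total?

Ember pays $145,388

All unit-bids, highest first — top 6: 54,195 (Ember-1), 49,251 (Ember-2), 41,942 (Ember-3), 35,674 (Talon-1), 33,564 (Talon-2), 29,600 (Stratus-1)
Next rejected bid: $28,224 (not a price — pay-as-bid).
Ember's winning unit-bids: 54,195 + 49,251 + 41,942 = $145,388.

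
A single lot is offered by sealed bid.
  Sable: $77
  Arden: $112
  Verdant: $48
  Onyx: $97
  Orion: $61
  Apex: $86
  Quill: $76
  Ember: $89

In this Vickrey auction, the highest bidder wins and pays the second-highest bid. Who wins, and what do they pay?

Arden pays $97

Bids in order: 112 (Arden) > 97 (Onyx) > 89 (Ember) > 86 (Apex) > 77 (Sable) > 76 (Quill) > …
Second-price: Arden pays Onyx's bid of $97.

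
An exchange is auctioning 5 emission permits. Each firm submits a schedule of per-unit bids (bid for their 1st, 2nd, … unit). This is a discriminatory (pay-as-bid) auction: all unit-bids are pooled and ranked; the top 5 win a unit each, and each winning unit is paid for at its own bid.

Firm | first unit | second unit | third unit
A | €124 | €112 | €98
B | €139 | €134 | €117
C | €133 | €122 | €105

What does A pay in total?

A pays €124

Merging the schedules and taking the best 5: 139 (B-1), 134 (B-2), 133 (C-1), 124 (A-1), 122 (C-2)
Next rejected bid: €117 (not a price — pay-as-bid).
A's winning unit-bids: 124 = €124.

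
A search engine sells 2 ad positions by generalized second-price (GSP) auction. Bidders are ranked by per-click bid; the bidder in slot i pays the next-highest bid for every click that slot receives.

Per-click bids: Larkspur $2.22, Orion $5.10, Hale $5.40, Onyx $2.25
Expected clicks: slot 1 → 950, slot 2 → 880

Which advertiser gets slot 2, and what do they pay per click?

Per-click bids in order: $5.40 (Hale) > $5.10 (Orion) > $2.25 (Onyx) > …
Slot 2 goes to the second-ranked bidder, Orion, who pays the next bid down: $2.25/click.

Orion; $2.25 per click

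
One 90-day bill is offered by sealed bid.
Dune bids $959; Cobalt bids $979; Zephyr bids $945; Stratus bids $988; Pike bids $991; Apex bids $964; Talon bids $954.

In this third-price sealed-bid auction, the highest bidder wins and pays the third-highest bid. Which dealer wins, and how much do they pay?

Pike pays $979

Rule: the highest bidder wins and pays the third-highest bid.
Bids ranked: 991 (Pike) > 988 (Stratus) > 979 (Cobalt) > 964 (Apex) > 959 (Dune) > 954 (Talon) > …
Pike is highest; pays the third-highest bid, $979.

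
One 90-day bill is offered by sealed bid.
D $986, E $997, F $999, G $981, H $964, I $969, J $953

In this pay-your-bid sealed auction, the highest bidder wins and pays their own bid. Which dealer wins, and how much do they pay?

Bids in order: 999 (F) > 997 (E) > 986 (D) > 981 (G) > 969 (I) > 964 (H) > …
First-price: F pays what they bid, $999.

F pays $999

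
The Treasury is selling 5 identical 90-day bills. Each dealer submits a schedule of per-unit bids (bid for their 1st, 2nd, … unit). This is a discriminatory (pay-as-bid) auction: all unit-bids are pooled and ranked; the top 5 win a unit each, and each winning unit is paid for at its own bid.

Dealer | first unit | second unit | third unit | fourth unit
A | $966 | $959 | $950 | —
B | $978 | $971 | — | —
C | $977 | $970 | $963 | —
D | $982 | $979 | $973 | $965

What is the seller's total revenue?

Total revenue: $4,889

All unit-bids, highest first — top 5: 982 (D-1), 979 (D-2), 978 (B-1), 977 (C-1), 973 (D-3)
Next rejected bid: $971 (not a price — pay-as-bid).
Each winning unit pays its own bid.
Revenue = 982 + 979 + 978 + 977 + 973 = $4,889.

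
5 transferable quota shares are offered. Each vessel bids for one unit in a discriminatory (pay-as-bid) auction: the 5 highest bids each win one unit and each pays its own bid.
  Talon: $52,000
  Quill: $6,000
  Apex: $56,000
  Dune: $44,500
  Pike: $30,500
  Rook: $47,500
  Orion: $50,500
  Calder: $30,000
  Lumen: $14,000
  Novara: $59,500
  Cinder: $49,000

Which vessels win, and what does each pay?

Ordering the bids: 59,500 (Novara), 56,000 (Apex), 52,000 (Talon), 50,500 (Orion), 49,000 (Cinder), 47,500 (Rook), 44,500 (Dune), …
Top 5: Novara, Apex, Talon, Orion, Cinder.
Each winner pays its own bid: Novara $59,500, Apex $56,000, Talon $52,000, Orion $50,500, Cinder $49,000.

Novara $59,500, Apex $56,000, Talon $52,000, Orion $50,500, Cinder $49,000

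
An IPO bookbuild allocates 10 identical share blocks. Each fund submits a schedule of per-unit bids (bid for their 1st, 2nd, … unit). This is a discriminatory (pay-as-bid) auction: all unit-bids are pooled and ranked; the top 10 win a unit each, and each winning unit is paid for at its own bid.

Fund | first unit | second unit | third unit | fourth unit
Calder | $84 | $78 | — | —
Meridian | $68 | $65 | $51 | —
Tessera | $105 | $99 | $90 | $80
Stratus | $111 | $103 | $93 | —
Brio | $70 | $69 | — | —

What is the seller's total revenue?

All unit-bids, highest first — top 10: 111 (Stratus-1), 105 (Tessera-1), 103 (Stratus-2), 99 (Tessera-2), 93 (Stratus-3), 90 (Tessera-3), 84 (Calder-1), 80 (Tessera-4), 78 (Calder-2), 70 (Brio-1)
Next rejected bid: $69 (not a price — pay-as-bid).
Each winning unit pays its own bid.
Revenue = 111 + 105 + 103 + 99 + 93 + 90 + 84 + 80 + 78 + 70 = $913.

Total revenue: $913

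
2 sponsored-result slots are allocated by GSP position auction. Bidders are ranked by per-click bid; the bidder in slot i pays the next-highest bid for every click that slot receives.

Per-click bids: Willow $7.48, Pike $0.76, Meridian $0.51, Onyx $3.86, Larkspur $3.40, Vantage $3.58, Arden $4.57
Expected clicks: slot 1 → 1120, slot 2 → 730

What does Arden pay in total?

Arden pays $2817.80

Ranked by bid: $7.48 (Willow) > $4.57 (Arden) > $3.86 (Onyx) > …
Arden holds slot 2 → pays next bid $3.86 × 730 clicks = $2817.80.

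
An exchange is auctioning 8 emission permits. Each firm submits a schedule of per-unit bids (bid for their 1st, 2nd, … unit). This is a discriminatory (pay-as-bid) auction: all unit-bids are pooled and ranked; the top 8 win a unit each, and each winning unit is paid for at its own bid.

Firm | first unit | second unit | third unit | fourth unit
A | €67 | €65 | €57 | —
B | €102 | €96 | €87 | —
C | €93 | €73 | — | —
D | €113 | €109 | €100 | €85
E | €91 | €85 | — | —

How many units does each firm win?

B 3, C 1, D 3, E 1

Pooled unit-bids ranked (top 8): 113 (D-1), 109 (D-2), 102 (B-1), 100 (D-3), 96 (B-2), 93 (C-1), 91 (E-1), 87 (B-3)
Next rejected bid: €85 (not a price — pay-as-bid).
Allocation: B 3, C 1, D 3, E 1.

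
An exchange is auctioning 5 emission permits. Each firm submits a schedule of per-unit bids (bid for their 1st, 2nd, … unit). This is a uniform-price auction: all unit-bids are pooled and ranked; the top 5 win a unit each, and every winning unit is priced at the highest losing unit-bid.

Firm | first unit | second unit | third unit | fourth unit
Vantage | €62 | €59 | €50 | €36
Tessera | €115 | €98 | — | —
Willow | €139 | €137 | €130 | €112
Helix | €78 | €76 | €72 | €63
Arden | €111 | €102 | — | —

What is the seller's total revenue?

Total revenue: €555

All unit-bids, highest first — top 5: 139 (Willow-1), 137 (Willow-2), 130 (Willow-3), 115 (Tessera-1), 112 (Willow-4)
First bid not allocated: €111.
Allocation: Tessera 1, Willow 4. Every unit priced at €111.
Revenue = 5 × 111 = €555.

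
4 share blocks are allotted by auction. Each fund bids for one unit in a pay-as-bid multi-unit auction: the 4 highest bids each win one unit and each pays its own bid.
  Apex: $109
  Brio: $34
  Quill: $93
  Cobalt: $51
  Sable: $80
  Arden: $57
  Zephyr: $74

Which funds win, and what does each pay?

Bids ranked high→low: 109 (Apex), 93 (Quill), 80 (Sable), 74 (Zephyr), 57 (Arden), 51 (Cobalt), …
Top 4: Apex, Quill, Sable, Zephyr.
Each winner pays its own bid: Apex $109, Quill $93, Sable $80, Zephyr $74.

Apex $109, Quill $93, Sable $80, Zephyr $74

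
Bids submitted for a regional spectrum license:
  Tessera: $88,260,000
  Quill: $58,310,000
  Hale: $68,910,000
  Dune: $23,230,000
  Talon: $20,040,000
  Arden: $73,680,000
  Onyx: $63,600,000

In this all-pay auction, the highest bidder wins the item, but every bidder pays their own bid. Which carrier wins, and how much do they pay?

Rule: the highest bidder wins the item, but every bidder pays their own bid.
Sorting bids: 88,260,000 (Tessera) > 73,680,000 (Arden) > 68,910,000 (Hale) > 63,600,000 (Onyx) > 58,310,000 (Quill) > 23,230,000 (Dune) > …
Tessera is highest and takes the item; every bidder forfeits their bid.

Tessera pays $88,260,000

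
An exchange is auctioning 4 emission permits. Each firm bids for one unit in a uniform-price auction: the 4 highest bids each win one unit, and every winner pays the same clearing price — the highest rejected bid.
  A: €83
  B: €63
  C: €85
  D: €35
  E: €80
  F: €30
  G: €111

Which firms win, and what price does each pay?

Ordering the bids: 111 (G), 85 (C), 83 (A), 80 (E), 63 (B), 35 (D), …
Top 4: G, C, A, E.
Clearing price = highest rejected bid = €63.

G, C, A, E; each pays €63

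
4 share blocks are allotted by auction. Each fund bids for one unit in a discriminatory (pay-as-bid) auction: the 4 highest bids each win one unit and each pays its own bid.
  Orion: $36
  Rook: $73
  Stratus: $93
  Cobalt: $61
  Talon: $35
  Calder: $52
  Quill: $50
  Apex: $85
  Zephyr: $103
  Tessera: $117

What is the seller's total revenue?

Total revenue: $398

Ordering the bids: 117 (Tessera), 103 (Zephyr), 93 (Stratus), 85 (Apex), 73 (Rook), 61 (Cobalt), …
The 4 highest are Tessera, Zephyr, Stratus, Apex.
Total revenue = 117 + 103 + 93 + 85 = $398.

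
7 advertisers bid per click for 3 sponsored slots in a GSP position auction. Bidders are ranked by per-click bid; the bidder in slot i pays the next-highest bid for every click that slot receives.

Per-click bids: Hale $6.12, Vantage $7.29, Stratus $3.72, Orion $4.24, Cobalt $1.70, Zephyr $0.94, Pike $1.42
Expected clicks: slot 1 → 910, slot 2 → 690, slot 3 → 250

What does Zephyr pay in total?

Per-click bids in order: $7.29 (Vantage) > $6.12 (Hale) > $4.24 (Orion) > $3.72 (Stratus) > …
Zephyr ranks below slot 3 → no slot, pays nothing.

Zephyr pays $0.00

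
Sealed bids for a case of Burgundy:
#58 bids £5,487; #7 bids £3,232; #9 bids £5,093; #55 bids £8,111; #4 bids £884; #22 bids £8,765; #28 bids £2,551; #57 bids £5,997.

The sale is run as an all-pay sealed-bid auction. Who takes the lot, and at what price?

#22 pays £8,765

Rule: the highest bidder wins the item, but every bidder pays their own bid.
Bids in order: 8,765 (#22) > 8,111 (#55) > 5,997 (#57) > 5,487 (#58) > 5,093 (#9) > 3,232 (#7) > …
#22 wins with the top bid; all bids are sunk regardless.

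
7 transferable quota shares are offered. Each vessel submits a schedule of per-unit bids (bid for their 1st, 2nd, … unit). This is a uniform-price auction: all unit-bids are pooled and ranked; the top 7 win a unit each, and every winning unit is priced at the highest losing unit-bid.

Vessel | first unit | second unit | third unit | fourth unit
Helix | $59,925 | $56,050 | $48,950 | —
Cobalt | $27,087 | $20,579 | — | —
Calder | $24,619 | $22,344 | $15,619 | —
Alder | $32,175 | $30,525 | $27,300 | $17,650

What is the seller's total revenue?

All unit-bids, highest first — top 7: 59,925 (Helix-1), 56,050 (Helix-2), 48,950 (Helix-3), 32,175 (Alder-1), 30,525 (Alder-2), 27,300 (Alder-3), 27,087 (Cobalt-1)
First bid not allocated: $24,619.
Allocation: Alder 3, Cobalt 1, Helix 3. Every unit priced at $24,619.
Revenue = 7 × 24,619 = $172,333.

Total revenue: $172,333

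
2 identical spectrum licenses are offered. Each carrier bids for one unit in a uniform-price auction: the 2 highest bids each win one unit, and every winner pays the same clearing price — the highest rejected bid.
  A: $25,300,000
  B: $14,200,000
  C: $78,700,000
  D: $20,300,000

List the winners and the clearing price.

C, A; each pays $20,300,000

Ordering the bids: 78,700,000 (C), 25,300,000 (A), 20,300,000 (D), 14,200,000 (B)
Winners (2 units): C, A.
Highest unsuccessful bid: $20,300,000 → clearing price.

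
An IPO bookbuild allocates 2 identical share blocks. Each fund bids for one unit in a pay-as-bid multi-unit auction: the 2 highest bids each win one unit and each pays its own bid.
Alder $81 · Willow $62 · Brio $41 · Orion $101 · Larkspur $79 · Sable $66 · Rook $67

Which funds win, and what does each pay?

Ordering the bids: 101 (Orion), 81 (Alder), 79 (Larkspur), 67 (Rook), …
The 2 highest are Orion, Alder.
Each winner pays its own bid: Orion $101, Alder $81.

Orion $101, Alder $81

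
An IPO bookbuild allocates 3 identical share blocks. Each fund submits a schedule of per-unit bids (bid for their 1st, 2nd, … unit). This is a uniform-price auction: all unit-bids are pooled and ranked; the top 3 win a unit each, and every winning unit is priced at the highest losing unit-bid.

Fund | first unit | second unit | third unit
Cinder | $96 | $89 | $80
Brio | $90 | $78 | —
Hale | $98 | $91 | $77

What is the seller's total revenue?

All unit-bids, highest first — top 3: 98 (Hale-1), 96 (Cinder-1), 91 (Hale-2)
First bid not allocated: $90.
Allocation: Cinder 1, Hale 2. Every unit priced at $90.
Revenue = 3 × 90 = $270.

Total revenue: $270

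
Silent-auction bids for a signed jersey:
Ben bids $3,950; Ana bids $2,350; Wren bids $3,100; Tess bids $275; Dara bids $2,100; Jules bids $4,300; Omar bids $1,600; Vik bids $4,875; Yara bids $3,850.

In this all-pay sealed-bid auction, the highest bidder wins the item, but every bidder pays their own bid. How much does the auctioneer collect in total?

Total revenue: $26,400

Rule: the highest bidder wins the item, but every bidder pays their own bid.
Sorting bids: 4,875 (Vik) > 4,300 (Jules) > 3,950 (Ben) > 3,850 (Yara) > 3,100 (Wren) > 2,350 (Ana) > …
Vik wins with the top bid; all bids are sunk regardless.
Every bidder forfeits their bid regardless of winning.
Revenue = 3,950 + 2,350 + 3,100 + 275 + 2,100 + 4,300 + 1,600 + 4,875 + 3,850 = $26,400.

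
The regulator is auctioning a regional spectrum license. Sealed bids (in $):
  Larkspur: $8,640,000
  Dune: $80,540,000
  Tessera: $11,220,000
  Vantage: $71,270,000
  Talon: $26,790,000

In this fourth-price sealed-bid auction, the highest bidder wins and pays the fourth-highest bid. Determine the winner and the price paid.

Sorting bids: 80,540,000 (Dune) > 71,270,000 (Vantage) > 26,790,000 (Talon) > 11,220,000 (Tessera) > 8,640,000 (Larkspur)
Dune wins; payment is bid #4 in the ranking = $11,220,000.

Dune pays $11,220,000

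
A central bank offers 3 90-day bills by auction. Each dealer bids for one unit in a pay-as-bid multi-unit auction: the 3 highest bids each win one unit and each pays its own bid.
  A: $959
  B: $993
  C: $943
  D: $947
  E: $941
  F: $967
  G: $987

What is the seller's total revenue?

Ordering the bids: 993 (B), 987 (G), 967 (F), 959 (A), 947 (D), …
Top 3: B, G, F.
Total revenue = 993 + 987 + 967 = $2,947.

Total revenue: $2,947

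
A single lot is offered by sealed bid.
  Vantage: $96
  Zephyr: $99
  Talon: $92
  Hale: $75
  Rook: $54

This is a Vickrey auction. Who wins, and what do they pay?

Vickrey auction: the highest bidder wins and pays the second-highest bid.
Bids ranked: 99 (Zephyr) > 96 (Vantage) > 92 (Talon) > 75 (Hale) > 54 (Rook)
Second-price: Zephyr pays Vantage's bid of $96.

Zephyr pays $96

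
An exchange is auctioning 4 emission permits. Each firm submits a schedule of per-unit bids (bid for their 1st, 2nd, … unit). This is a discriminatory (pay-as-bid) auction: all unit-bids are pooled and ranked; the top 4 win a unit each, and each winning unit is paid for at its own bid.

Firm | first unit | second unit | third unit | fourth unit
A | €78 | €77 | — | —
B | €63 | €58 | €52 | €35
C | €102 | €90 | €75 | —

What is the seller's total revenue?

Pooled unit-bids ranked (top 4): 102 (C-1), 90 (C-2), 78 (A-1), 77 (A-2)
Next rejected bid: €75 (not a price — pay-as-bid).
Each winning unit pays its own bid.
Revenue = 102 + 90 + 78 + 77 = €347.

Total revenue: €347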